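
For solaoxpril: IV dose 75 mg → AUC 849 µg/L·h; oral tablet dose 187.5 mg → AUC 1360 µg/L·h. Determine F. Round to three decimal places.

F = 0.641

F = (AUC_ev / D_ev) / (AUC_iv / D_iv)
  = (1360/187.5) / (849/75)
  = 7.25333 / 11.32 = 0.6408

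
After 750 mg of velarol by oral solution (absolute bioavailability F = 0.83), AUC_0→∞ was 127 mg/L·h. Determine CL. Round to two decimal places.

CL = F × Dose / AUC_0→∞
   = 0.83 × 750 / 127 = 4.90157 L/h

CL = 4.90 L/h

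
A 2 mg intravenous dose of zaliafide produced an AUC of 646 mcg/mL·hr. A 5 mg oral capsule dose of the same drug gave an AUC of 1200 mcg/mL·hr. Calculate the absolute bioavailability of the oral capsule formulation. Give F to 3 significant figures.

F = 0.743

F = (AUC_ev / D_ev) / (AUC_iv / D_iv)
  = (1200/5) / (646/2)
  = 240 / 323 = 0.7430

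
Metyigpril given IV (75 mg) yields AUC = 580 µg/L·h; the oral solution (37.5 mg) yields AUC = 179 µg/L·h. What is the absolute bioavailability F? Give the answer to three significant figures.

F = (AUC_ev / D_ev) / (AUC_iv / D_iv)
  = (179/37.5) / (580/75)
  = 4.77333 / 7.73333 = 0.6172

F = 0.617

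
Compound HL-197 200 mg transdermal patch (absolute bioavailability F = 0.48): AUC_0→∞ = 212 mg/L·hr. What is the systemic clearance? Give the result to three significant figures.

CL = F × Dose / AUC_0→∞
   = 0.48 × 200 / 212 = 0.45283 L/hr

CL = 0.453 L/hr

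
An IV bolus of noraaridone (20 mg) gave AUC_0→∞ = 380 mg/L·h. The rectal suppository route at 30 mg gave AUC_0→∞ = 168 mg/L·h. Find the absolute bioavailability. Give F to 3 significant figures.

F = 0.295

F = (AUC_ev / D_ev) / (AUC_iv / D_iv)
  = (168/30) / (380/20)
  = 5.6 / 19 = 0.2947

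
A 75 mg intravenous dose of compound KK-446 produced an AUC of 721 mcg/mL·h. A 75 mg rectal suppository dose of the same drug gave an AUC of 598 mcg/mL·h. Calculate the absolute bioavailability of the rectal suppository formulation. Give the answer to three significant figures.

F = 0.829

F = (AUC_ev / D_ev) / (AUC_iv / D_iv)
  = (598/75) / (721/75)
  = 7.97333 / 9.61333 = 0.8294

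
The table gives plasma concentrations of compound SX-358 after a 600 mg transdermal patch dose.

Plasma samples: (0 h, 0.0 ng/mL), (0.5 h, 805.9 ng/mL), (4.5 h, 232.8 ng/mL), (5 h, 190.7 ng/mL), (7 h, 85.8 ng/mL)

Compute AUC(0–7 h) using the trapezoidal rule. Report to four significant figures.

Trapezoidal AUC_0→7:
  [0→0.5]: (0.0+805.9)/2 × 0.5 = 201.475
  [0.5→4.5]: (805.9+232.8)/2 × 4 = 2077.4
  [4.5→5]: (232.8+190.7)/2 × 0.5 = 105.875
  [5→7]: (190.7+85.8)/2 × 2 = 276.5
  Sum = 2661.25 ng/mL·h

AUC = 2661 ng/mL·h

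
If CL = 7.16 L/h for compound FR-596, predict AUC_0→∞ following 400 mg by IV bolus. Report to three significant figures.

AUC = 55.9 mg/L·h

AUC_0→∞ = Dose_iv / CL
        = 400 / 7.16 = 55.8659 mg/L·h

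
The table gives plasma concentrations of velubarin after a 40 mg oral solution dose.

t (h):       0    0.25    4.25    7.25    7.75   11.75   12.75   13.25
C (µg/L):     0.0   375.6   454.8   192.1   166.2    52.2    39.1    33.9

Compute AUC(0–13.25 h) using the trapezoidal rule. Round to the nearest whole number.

AUC = 3268 µg/L·h

Trapezoidal AUC_0→13.25:
  [0→0.25]: (0.0+375.6)/2 × 0.25 = 46.95
  [0.25→4.25]: (375.6+454.8)/2 × 4 = 1660.8
  [4.25→7.25]: (454.8+192.1)/2 × 3 = 970.35
  [7.25→7.75]: (192.1+166.2)/2 × 0.5 = 89.575
  [7.75→11.75]: (166.2+52.2)/2 × 4 = 436.8
  [11.75→12.75]: (52.2+39.1)/2 × 1 = 45.65
  [12.75→13.25]: (39.1+33.9)/2 × 0.5 = 18.25
  Sum = 3268.375 µg/L·h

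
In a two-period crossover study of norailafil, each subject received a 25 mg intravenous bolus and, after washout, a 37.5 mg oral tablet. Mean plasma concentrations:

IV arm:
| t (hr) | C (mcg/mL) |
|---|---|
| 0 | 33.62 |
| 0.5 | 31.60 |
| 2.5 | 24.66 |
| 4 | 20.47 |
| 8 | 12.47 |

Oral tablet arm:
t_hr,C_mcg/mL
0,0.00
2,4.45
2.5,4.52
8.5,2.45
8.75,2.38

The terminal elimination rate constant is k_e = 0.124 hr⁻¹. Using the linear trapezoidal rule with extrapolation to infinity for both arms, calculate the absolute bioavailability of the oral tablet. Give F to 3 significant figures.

F = 0.116

Trapezoidal AUC_0→8 (IV):
  [0→0.5]: (33.62+31.60)/2 × 0.5 = 16.305
  [0.5→2.5]: (31.60+24.66)/2 × 2 = 56.26
  [2.5→4]: (24.66+20.47)/2 × 1.5 = 33.8475
  [4→8]: (20.47+12.47)/2 × 4 = 65.88
  Sum = 172.2925 mcg/mL·hr
IV tail: 12.47/0.124 = 100.565; AUC_iv,0→∞ = 172.2925 + 100.565 = 272.8575 mcg/mL·hr
Trapezoidal AUC_0→8.75 (oral tablet):
  [0→2]: (0.00+4.45)/2 × 2 = 4.45
  [2→2.5]: (4.45+4.52)/2 × 0.5 = 2.2425
  [2.5→8.5]: (4.52+2.45)/2 × 6 = 20.91
  [8.5→8.75]: (2.45+2.38)/2 × 0.25 = 0.60375
  Sum = 28.20625 mcg/mL·hr
oral tablet tail: 2.38/0.124 = 19.194; AUC_ev,0→∞ = 28.20625 + 19.194 = 47.40025 mcg/mL·hr
F = (AUC_ev/D_ev)/(AUC_iv/D_iv) = (47.40025/37.5)/(272.8575/25) = 1.26401/10.9143 = 0.1158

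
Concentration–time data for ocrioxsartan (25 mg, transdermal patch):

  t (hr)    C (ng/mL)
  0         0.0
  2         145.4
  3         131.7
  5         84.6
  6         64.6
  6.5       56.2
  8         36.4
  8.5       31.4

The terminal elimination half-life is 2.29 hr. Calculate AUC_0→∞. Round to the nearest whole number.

AUC = 795 ng/mL·hr

Trapezoidal AUC_0→8.5:
  [0→2]: (0.0+145.4)/2 × 2 = 145.4
  [2→3]: (145.4+131.7)/2 × 1 = 138.55
  [3→5]: (131.7+84.6)/2 × 2 = 216.3
  [5→6]: (84.6+64.6)/2 × 1 = 74.6
  [6→6.5]: (64.6+56.2)/2 × 0.5 = 30.2
  [6.5→8]: (56.2+36.4)/2 × 1.5 = 69.45
  [8→8.5]: (36.4+31.4)/2 × 0.5 = 16.95
  Sum = 691.45 ng/mL·hr
k_e = ln2 / t½ = 0.693147 / 2.29 = 0.3027 hr^-1
Extrapolated tail: C_last / k_e = 31.4 / 0.3027 = 103.733
AUC_0→∞ = 691.45 + 103.733 = 795.183 ng/mL·hr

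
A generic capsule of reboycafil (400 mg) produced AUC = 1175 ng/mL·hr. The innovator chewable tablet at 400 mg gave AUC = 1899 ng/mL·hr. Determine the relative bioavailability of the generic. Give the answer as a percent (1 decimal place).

F_rel = 61.9%

F_rel = (AUC_test/D_test) / (AUC_ref/D_ref)
      = (1175/400) / (1899/400)
      = 2.9375 / 4.7475 = 0.6187 = 61.87%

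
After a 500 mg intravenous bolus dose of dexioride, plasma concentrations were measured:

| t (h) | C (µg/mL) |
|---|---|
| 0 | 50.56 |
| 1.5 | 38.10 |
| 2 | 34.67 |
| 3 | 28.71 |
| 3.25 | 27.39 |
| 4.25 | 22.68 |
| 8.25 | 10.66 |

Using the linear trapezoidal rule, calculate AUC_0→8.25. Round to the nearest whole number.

AUC = 215 µg/mL·h

Trapezoidal AUC_0→8.25:
  [0→1.5]: (50.56+38.10)/2 × 1.5 = 66.495
  [1.5→2]: (38.10+34.67)/2 × 0.5 = 18.1925
  [2→3]: (34.67+28.71)/2 × 1 = 31.69
  [3→3.25]: (28.71+27.39)/2 × 0.25 = 7.0125
  [3.25→4.25]: (27.39+22.68)/2 × 1 = 25.035
  [4.25→8.25]: (22.68+10.66)/2 × 4 = 66.68
  Sum = 215.105 µg/mL·h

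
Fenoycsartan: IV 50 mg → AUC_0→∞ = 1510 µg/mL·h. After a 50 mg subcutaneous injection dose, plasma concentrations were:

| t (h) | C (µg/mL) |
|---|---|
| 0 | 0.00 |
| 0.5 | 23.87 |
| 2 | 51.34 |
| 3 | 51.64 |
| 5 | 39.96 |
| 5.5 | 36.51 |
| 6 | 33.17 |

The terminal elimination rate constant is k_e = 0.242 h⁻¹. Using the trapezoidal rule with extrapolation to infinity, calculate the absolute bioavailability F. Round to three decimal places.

F = 0.251

Trapezoidal AUC_0→6 (subcutaneous injection):
  [0→0.5]: (0.00+23.87)/2 × 0.5 = 5.9675
  [0.5→2]: (23.87+51.34)/2 × 1.5 = 56.4075
  [2→3]: (51.34+51.64)/2 × 1 = 51.49
  [3→5]: (51.64+39.96)/2 × 2 = 91.6
  [5→5.5]: (39.96+36.51)/2 × 0.5 = 19.1175
  [5.5→6]: (36.51+33.17)/2 × 0.5 = 17.42
  Sum = 242.0025 µg/mL·h
Tail: C_last/k_e = 33.17/0.242 = 137.066
AUC_0→∞ (subcutaneous injection) = 242.0025 + 137.066 = 379.0685 µg/mL·h
F = (AUC_ev/D_ev)/(AUC_iv/D_iv) = (379.0685/50)/(1510/50) = 7.58137/30.2 = 0.2510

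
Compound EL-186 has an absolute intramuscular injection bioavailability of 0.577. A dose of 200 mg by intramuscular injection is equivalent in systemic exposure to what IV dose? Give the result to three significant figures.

D_iv = 115 mg

Systemic exposure from an extravascular dose = F × D_ev, so the equivalent IV dose is F × D_ev.
D_iv = F × D_ev = 0.577 × 200 = 115.4 mg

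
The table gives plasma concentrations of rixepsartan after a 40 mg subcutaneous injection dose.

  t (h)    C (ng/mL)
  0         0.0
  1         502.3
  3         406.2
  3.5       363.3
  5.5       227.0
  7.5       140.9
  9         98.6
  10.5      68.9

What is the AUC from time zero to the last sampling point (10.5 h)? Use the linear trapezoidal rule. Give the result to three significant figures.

AUC = 2620 ng/mL·h

Trapezoidal AUC_0→10.5:
  [0→1]: (0.0+502.3)/2 × 1 = 251.15
  [1→3]: (502.3+406.2)/2 × 2 = 908.5
  [3→3.5]: (406.2+363.3)/2 × 0.5 = 192.375
  [3.5→5.5]: (363.3+227.0)/2 × 2 = 590.3
  [5.5→7.5]: (227.0+140.9)/2 × 2 = 367.9
  [7.5→9]: (140.9+98.6)/2 × 1.5 = 179.625
  [9→10.5]: (98.6+68.9)/2 × 1.5 = 125.625
  Sum = 2615.475 ng/mL·h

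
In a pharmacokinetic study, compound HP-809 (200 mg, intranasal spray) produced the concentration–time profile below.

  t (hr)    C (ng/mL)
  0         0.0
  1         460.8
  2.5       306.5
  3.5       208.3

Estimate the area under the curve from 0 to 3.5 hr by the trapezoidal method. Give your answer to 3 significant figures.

AUC = 1060 ng/mL·hr

Trapezoidal AUC_0→3.5:
  [0→1]: (0.0+460.8)/2 × 1 = 230.4
  [1→2.5]: (460.8+306.5)/2 × 1.5 = 575.475
  [2.5→3.5]: (306.5+208.3)/2 × 1 = 257.4
  Sum = 1063.275 ng/mL·hr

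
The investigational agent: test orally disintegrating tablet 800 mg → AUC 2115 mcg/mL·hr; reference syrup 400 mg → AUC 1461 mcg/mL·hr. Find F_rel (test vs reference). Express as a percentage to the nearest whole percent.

F_rel = 72%

F_rel = (AUC_test/D_test) / (AUC_ref/D_ref)
      = (2115/800) / (1461/400)
      = 2.64375 / 3.6525 = 0.7238 = 72.38%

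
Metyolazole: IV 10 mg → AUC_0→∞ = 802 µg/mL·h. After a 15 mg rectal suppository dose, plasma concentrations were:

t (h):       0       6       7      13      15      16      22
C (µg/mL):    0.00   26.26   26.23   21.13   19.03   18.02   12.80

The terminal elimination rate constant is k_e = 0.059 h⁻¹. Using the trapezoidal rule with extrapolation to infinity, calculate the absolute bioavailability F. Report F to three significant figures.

F = 0.511

Trapezoidal AUC_0→22 (rectal suppository):
  [0→6]: (0.00+26.26)/2 × 6 = 78.78
  [6→7]: (26.26+26.23)/2 × 1 = 26.245
  [7→13]: (26.23+21.13)/2 × 6 = 142.08
  [13→15]: (21.13+19.03)/2 × 2 = 40.16
  [15→16]: (19.03+18.02)/2 × 1 = 18.525
  [16→22]: (18.02+12.80)/2 × 6 = 92.46
  Sum = 398.25 µg/mL·h
Tail: C_last/k_e = 12.80/0.059 = 216.949
AUC_0→∞ (rectal suppository) = 398.25 + 216.949 = 615.199 µg/mL·h
F = (AUC_ev/D_ev)/(AUC_iv/D_iv) = (615.199/15)/(802/10) = 41.0133/80.2 = 0.5114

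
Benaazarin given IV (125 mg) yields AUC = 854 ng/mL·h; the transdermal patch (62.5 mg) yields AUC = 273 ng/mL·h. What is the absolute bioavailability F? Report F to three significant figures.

F = (AUC_ev / D_ev) / (AUC_iv / D_iv)
  = (273/62.5) / (854/125)
  = 4.368 / 6.832 = 0.6393

F = 0.639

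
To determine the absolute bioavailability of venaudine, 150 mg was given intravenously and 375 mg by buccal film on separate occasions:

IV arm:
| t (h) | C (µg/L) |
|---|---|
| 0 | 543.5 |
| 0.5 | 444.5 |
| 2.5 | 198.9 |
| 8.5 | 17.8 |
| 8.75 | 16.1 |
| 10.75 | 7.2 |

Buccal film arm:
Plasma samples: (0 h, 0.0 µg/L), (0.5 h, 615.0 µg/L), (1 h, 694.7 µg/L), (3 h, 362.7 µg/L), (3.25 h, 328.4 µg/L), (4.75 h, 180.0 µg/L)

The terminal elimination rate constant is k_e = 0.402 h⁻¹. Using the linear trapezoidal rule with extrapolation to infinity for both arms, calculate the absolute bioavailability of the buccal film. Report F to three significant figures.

F = 0.619

Trapezoidal AUC_0→10.75 (IV):
  [0→0.5]: (543.5+444.5)/2 × 0.5 = 247.0
  [0.5→2.5]: (444.5+198.9)/2 × 2 = 643.4
  [2.5→8.5]: (198.9+17.8)/2 × 6 = 650.1
  [8.5→8.75]: (17.8+16.1)/2 × 0.25 = 4.2375
  [8.75→10.75]: (16.1+7.2)/2 × 2 = 23.3
  Sum = 1568.0375 µg/L·h
IV tail: 7.2/0.402 = 17.910; AUC_iv,0→∞ = 1568.0375 + 17.910 = 1585.9475 µg/L·h
Trapezoidal AUC_0→4.75 (buccal film):
  [0→0.5]: (0.0+615.0)/2 × 0.5 = 153.75
  [0.5→1]: (615.0+694.7)/2 × 0.5 = 327.425
  [1→3]: (694.7+362.7)/2 × 2 = 1057.4
  [3→3.25]: (362.7+328.4)/2 × 0.25 = 86.3875
  [3.25→4.75]: (328.4+180.0)/2 × 1.5 = 381.3
  Sum = 2006.2625 µg/L·h
buccal film tail: 180.0/0.402 = 447.761; AUC_ev,0→∞ = 2006.2625 + 447.761 = 2454.0235 µg/L·h
F = (AUC_ev/D_ev)/(AUC_iv/D_iv) = (2454.0235/375)/(1585.9475/150) = 6.54406/10.573 = 0.6189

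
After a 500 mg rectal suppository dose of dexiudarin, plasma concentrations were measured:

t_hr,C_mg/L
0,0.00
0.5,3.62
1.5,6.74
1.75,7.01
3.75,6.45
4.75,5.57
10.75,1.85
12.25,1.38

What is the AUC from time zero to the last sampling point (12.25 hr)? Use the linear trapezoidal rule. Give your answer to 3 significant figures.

Trapezoidal AUC_0→12.25:
  [0→0.5]: (0.00+3.62)/2 × 0.5 = 0.905
  [0.5→1.5]: (3.62+6.74)/2 × 1 = 5.18
  [1.5→1.75]: (6.74+7.01)/2 × 0.25 = 1.71875
  [1.75→3.75]: (7.01+6.45)/2 × 2 = 13.46
  [3.75→4.75]: (6.45+5.57)/2 × 1 = 6.01
  [4.75→10.75]: (5.57+1.85)/2 × 6 = 22.26
  [10.75→12.25]: (1.85+1.38)/2 × 1.5 = 2.4225
  Sum = 51.95625 mg/L·hr

AUC = 52.0 mg/L·hr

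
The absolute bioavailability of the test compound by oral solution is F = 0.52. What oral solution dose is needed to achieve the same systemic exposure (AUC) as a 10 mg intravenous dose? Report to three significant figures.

For equal systemic exposure: F × D_ev = D_iv
D_ev = D_iv / F = 10 / 0.52 = 19.2308 mg

D_oral = 19.2 mg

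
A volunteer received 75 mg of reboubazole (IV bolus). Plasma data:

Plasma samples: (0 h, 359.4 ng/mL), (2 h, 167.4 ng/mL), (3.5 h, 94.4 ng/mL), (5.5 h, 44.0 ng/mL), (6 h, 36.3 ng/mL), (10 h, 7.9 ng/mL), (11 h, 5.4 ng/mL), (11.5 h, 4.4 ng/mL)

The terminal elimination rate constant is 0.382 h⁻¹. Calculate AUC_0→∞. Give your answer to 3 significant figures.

AUC = 991 ng/mL·h

Trapezoidal AUC_0→11.5:
  [0→2]: (359.4+167.4)/2 × 2 = 526.8
  [2→3.5]: (167.4+94.4)/2 × 1.5 = 196.35
  [3.5→5.5]: (94.4+44.0)/2 × 2 = 138.4
  [5.5→6]: (44.0+36.3)/2 × 0.5 = 20.075
  [6→10]: (36.3+7.9)/2 × 4 = 88.4
  [10→11]: (7.9+5.4)/2 × 1 = 6.65
  [11→11.5]: (5.4+4.4)/2 × 0.5 = 2.45
  Sum = 979.125 ng/mL·h
Extrapolated tail: C_last / k_e = 4.4 / 0.382 = 11.518
AUC_0→∞ = 979.125 + 11.518 = 990.643 ng/mL·h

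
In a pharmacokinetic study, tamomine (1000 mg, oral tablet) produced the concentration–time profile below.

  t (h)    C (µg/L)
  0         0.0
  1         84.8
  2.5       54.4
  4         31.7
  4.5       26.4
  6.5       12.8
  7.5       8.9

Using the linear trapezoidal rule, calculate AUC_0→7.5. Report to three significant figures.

Trapezoidal AUC_0→7.5:
  [0→1]: (0.0+84.8)/2 × 1 = 42.4
  [1→2.5]: (84.8+54.4)/2 × 1.5 = 104.4
  [2.5→4]: (54.4+31.7)/2 × 1.5 = 64.575
  [4→4.5]: (31.7+26.4)/2 × 0.5 = 14.525
  [4.5→6.5]: (26.4+12.8)/2 × 2 = 39.2
  [6.5→7.5]: (12.8+8.9)/2 × 1 = 10.85
  Sum = 275.95 µg/L·h

AUC = 276 µg/L·h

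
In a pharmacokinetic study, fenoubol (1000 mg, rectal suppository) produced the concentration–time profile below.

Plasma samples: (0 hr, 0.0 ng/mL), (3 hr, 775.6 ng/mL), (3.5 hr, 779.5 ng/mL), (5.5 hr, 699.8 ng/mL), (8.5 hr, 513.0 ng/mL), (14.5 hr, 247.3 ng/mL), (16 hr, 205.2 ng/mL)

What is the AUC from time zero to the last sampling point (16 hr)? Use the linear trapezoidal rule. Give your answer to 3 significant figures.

AUC = 7470 ng/mL·hr

Trapezoidal AUC_0→16:
  [0→3]: (0.0+775.6)/2 × 3 = 1163.4
  [3→3.5]: (775.6+779.5)/2 × 0.5 = 388.775
  [3.5→5.5]: (779.5+699.8)/2 × 2 = 1479.3
  [5.5→8.5]: (699.8+513.0)/2 × 3 = 1819.2
  [8.5→14.5]: (513.0+247.3)/2 × 6 = 2280.9
  [14.5→16]: (247.3+205.2)/2 × 1.5 = 339.375
  Sum = 7470.95 ng/mL·hr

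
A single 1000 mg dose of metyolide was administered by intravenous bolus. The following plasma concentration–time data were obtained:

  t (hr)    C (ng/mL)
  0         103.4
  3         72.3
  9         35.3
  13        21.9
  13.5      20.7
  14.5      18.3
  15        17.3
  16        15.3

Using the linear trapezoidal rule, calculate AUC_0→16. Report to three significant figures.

Trapezoidal AUC_0→16:
  [0→3]: (103.4+72.3)/2 × 3 = 263.55
  [3→9]: (72.3+35.3)/2 × 6 = 322.8
  [9→13]: (35.3+21.9)/2 × 4 = 114.4
  [13→13.5]: (21.9+20.7)/2 × 0.5 = 10.65
  [13.5→14.5]: (20.7+18.3)/2 × 1 = 19.5
  [14.5→15]: (18.3+17.3)/2 × 0.5 = 8.9
  [15→16]: (17.3+15.3)/2 × 1 = 16.3
  Sum = 756.1 ng/mL·hr

AUC = 756 ng/mL·hr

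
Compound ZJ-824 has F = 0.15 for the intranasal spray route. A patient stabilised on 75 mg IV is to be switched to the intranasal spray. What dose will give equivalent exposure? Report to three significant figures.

D_intranasal = 500 mg

For equal systemic exposure: F × D_ev = D_iv
D_ev = D_iv / F = 75 / 0.15 = 500 mg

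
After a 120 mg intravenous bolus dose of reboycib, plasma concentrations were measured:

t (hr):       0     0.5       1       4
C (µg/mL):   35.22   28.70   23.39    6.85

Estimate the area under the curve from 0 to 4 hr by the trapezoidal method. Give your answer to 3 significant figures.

Trapezoidal AUC_0→4:
  [0→0.5]: (35.22+28.70)/2 × 0.5 = 15.98
  [0.5→1]: (28.70+23.39)/2 × 0.5 = 13.0225
  [1→4]: (23.39+6.85)/2 × 3 = 45.36
  Sum = 74.3625 µg/mL·hr

AUC = 74.4 µg/mL·hr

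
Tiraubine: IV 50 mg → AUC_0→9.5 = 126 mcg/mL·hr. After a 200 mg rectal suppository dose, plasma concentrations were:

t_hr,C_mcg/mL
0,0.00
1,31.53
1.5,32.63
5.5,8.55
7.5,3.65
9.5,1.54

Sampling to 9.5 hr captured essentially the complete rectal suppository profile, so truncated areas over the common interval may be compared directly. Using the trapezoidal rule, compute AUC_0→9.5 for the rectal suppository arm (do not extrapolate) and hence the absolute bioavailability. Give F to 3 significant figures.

F = 0.261

Trapezoidal AUC_0→9.5 (rectal suppository):
  [0→1]: (0.00+31.53)/2 × 1 = 15.765
  [1→1.5]: (31.53+32.63)/2 × 0.5 = 16.04
  [1.5→5.5]: (32.63+8.55)/2 × 4 = 82.36
  [5.5→7.5]: (8.55+3.65)/2 × 2 = 12.2
  [7.5→9.5]: (3.65+1.54)/2 × 2 = 5.19
  Sum = 131.555 mcg/mL·hr
F = (AUC_ev/D_ev)/(AUC_iv/D_iv) = (131.555/200)/(126/50) = 0.657775/2.52 = 0.2610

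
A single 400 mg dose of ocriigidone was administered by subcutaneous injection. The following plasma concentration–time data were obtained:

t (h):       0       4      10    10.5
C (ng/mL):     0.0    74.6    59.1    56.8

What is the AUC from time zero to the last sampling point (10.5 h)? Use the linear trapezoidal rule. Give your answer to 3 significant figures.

Trapezoidal AUC_0→10.5:
  [0→4]: (0.0+74.6)/2 × 4 = 149.2
  [4→10]: (74.6+59.1)/2 × 6 = 401.1
  [10→10.5]: (59.1+56.8)/2 × 0.5 = 28.975
  Sum = 579.275 ng/mL·h

AUC = 579 ng/mL·h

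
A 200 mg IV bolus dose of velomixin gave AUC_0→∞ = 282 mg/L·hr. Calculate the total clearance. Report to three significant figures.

CL = 0.709 L/hr

CL = Dose_iv / AUC_0→∞
   = 200 / 282 = 0.70922 L/hr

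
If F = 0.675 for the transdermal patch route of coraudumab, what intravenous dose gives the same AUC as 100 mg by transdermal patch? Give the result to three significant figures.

Systemic exposure from an extravascular dose = F × D_ev, so the equivalent IV dose is F × D_ev.
D_iv = F × D_ev = 0.675 × 100 = 67.5 mg

D_iv = 67.5 mg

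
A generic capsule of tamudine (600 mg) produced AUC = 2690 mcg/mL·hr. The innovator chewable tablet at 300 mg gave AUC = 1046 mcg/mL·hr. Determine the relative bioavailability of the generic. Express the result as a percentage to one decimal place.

F_rel = 128.6%

F_rel = (AUC_test/D_test) / (AUC_ref/D_ref)
      = (2690/600) / (1046/300)
      = 4.48333 / 3.48667 = 1.2858 = 128.58%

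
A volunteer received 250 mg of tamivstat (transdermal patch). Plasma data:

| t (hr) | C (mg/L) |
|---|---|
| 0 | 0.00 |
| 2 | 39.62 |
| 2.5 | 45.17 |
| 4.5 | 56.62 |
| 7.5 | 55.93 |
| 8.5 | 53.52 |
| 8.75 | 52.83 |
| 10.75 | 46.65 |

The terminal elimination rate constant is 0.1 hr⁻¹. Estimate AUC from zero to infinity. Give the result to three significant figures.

Trapezoidal AUC_0→10.75:
  [0→2]: (0.00+39.62)/2 × 2 = 39.62
  [2→2.5]: (39.62+45.17)/2 × 0.5 = 21.1975
  [2.5→4.5]: (45.17+56.62)/2 × 2 = 101.79
  [4.5→7.5]: (56.62+55.93)/2 × 3 = 168.825
  [7.5→8.5]: (55.93+53.52)/2 × 1 = 54.725
  [8.5→8.75]: (53.52+52.83)/2 × 0.25 = 13.29375
  [8.75→10.75]: (52.83+46.65)/2 × 2 = 99.48
  Sum = 498.93125 mg/L·hr
Extrapolated tail: C_last / k_e = 46.65 / 0.1 = 466.500
AUC_0→∞ = 498.93125 + 466.500 = 965.43125 mg/L·hr

AUC = 965 mg/L·hr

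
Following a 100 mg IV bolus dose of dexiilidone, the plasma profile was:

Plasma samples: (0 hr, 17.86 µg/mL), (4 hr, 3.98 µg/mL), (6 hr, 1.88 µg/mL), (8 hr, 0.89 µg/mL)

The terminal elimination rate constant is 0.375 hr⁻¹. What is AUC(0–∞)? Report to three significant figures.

AUC = 54.7 µg/mL·hr

Trapezoidal AUC_0→8:
  [0→4]: (17.86+3.98)/2 × 4 = 43.68
  [4→6]: (3.98+1.88)/2 × 2 = 5.86
  [6→8]: (1.88+0.89)/2 × 2 = 2.77
  Sum = 52.31 µg/mL·hr
Extrapolated tail: C_last / k_e = 0.89 / 0.375 = 2.373
AUC_0→∞ = 52.31 + 2.373 = 54.683 µg/mL·hr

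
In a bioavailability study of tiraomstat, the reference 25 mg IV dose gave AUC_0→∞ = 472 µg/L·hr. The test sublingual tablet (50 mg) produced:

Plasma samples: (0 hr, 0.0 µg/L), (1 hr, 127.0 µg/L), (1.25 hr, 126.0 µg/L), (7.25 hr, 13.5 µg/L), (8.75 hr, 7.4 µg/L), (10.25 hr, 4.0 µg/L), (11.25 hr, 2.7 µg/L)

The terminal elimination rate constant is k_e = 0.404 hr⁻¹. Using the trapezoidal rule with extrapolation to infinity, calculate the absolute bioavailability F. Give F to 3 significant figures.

F = 0.580

Trapezoidal AUC_0→11.25 (sublingual tablet):
  [0→1]: (0.0+127.0)/2 × 1 = 63.5
  [1→1.25]: (127.0+126.0)/2 × 0.25 = 31.625
  [1.25→7.25]: (126.0+13.5)/2 × 6 = 418.5
  [7.25→8.75]: (13.5+7.4)/2 × 1.5 = 15.675
  [8.75→10.25]: (7.4+4.0)/2 × 1.5 = 8.55
  [10.25→11.25]: (4.0+2.7)/2 × 1 = 3.35
  Sum = 541.2 µg/L·hr
Tail: C_last/k_e = 2.7/0.404 = 6.683
AUC_0→∞ (sublingual tablet) = 541.2 + 6.683 = 547.883 µg/L·hr
F = (AUC_ev/D_ev)/(AUC_iv/D_iv) = (547.883/50)/(472/25) = 10.95766/18.88 = 0.5804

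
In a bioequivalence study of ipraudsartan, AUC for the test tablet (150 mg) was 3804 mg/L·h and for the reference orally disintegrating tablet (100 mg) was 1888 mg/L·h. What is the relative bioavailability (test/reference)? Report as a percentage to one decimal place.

F_rel = (AUC_test/D_test) / (AUC_ref/D_ref)
      = (3804/150) / (1888/100)
      = 25.36 / 18.88 = 1.3432 = 134.32%

F_rel = 134.3%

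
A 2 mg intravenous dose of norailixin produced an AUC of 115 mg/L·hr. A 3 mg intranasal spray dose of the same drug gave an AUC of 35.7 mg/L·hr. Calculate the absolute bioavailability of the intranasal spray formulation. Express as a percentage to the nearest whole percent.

F = 21%

F = (AUC_ev / D_ev) / (AUC_iv / D_iv)
  = (35.7/3) / (115/2)
  = 11.9 / 57.5 = 0.2070
  = 20.70%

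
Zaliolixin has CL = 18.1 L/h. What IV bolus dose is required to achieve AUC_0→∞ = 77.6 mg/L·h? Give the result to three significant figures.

Dose_iv = CL × AUC_0→∞
     = 18.1 × 77.6 = 1404.56 mg

Dose = 1400 mg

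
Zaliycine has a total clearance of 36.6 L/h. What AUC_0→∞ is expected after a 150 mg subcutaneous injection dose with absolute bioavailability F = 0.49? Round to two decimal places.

AUC = 2.01 mg/L·h

AUC_0→∞ = F × Dose / CL
        = 0.49 × 150 / 36.6 = 2.0082 mg/L·h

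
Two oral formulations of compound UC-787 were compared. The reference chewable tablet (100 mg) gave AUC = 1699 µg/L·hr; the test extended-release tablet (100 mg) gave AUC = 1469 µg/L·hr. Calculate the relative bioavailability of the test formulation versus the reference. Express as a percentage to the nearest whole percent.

F_rel = 86%

F_rel = (AUC_test/D_test) / (AUC_ref/D_ref)
      = (1469/100) / (1699/100)
      = 14.69 / 16.99 = 0.8646 = 86.46%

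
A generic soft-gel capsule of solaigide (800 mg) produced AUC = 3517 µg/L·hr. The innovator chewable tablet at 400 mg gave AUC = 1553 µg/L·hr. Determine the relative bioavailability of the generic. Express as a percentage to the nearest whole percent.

F_rel = 113%

F_rel = (AUC_test/D_test) / (AUC_ref/D_ref)
      = (3517/800) / (1553/400)
      = 4.39625 / 3.8825 = 1.1323 = 113.23%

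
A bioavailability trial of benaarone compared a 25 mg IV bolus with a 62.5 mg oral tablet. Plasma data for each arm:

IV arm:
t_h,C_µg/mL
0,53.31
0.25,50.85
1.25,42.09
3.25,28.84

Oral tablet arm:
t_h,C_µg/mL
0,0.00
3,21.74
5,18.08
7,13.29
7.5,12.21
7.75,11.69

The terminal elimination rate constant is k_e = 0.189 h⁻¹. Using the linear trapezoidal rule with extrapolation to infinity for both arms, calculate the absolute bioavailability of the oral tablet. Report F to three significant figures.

F = 0.247

Trapezoidal AUC_0→3.25 (IV):
  [0→0.25]: (53.31+50.85)/2 × 0.25 = 13.02
  [0.25→1.25]: (50.85+42.09)/2 × 1 = 46.47
  [1.25→3.25]: (42.09+28.84)/2 × 2 = 70.93
  Sum = 130.42 µg/mL·h
IV tail: 28.84/0.189 = 152.593; AUC_iv,0→∞ = 130.42 + 152.593 = 283.013 µg/mL·h
Trapezoidal AUC_0→7.75 (oral tablet):
  [0→3]: (0.00+21.74)/2 × 3 = 32.61
  [3→5]: (21.74+18.08)/2 × 2 = 39.82
  [5→7]: (18.08+13.29)/2 × 2 = 31.37
  [7→7.5]: (13.29+12.21)/2 × 0.5 = 6.375
  [7.5→7.75]: (12.21+11.69)/2 × 0.25 = 2.9875
  Sum = 113.1625 µg/mL·h
oral tablet tail: 11.69/0.189 = 61.852; AUC_ev,0→∞ = 113.1625 + 61.852 = 175.0145 µg/mL·h
F = (AUC_ev/D_ev)/(AUC_iv/D_iv) = (175.0145/62.5)/(283.013/25) = 2.800232/11.32052 = 0.2474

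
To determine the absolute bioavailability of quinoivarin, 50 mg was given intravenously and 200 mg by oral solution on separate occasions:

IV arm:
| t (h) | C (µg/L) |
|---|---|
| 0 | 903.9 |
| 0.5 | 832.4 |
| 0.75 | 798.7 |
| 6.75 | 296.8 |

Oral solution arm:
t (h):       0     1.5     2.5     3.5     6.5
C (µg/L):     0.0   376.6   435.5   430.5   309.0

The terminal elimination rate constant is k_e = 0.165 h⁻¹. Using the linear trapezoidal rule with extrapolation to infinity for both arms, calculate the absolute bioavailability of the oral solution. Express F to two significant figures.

Trapezoidal AUC_0→6.75 (IV):
  [0→0.5]: (903.9+832.4)/2 × 0.5 = 434.075
  [0.5→0.75]: (832.4+798.7)/2 × 0.25 = 203.8875
  [0.75→6.75]: (798.7+296.8)/2 × 6 = 3286.5
  Sum = 3924.4625 µg/L·h
IV tail: 296.8/0.165 = 1798.788; AUC_iv,0→∞ = 3924.4625 + 1798.788 = 5723.2505 µg/L·h
Trapezoidal AUC_0→6.5 (oral solution):
  [0→1.5]: (0.0+376.6)/2 × 1.5 = 282.45
  [1.5→2.5]: (376.6+435.5)/2 × 1 = 406.05
  [2.5→3.5]: (435.5+430.5)/2 × 1 = 433.0
  [3.5→6.5]: (430.5+309.0)/2 × 3 = 1109.25
  Sum = 2230.75 µg/L·h
oral solution tail: 309.0/0.165 = 1872.727; AUC_ev,0→∞ = 2230.75 + 1872.727 = 4103.477 µg/L·h
F = (AUC_ev/D_ev)/(AUC_iv/D_iv) = (4103.477/200)/(5723.2505/50) = 20.517385/114.46501 = 0.1792

F = 0.18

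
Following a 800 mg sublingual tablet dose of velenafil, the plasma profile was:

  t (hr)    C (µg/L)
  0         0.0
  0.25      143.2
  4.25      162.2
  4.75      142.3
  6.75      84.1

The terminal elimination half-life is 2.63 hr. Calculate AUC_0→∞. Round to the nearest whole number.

Trapezoidal AUC_0→6.75:
  [0→0.25]: (0.0+143.2)/2 × 0.25 = 17.9
  [0.25→4.25]: (143.2+162.2)/2 × 4 = 610.8
  [4.25→4.75]: (162.2+142.3)/2 × 0.5 = 76.125
  [4.75→6.75]: (142.3+84.1)/2 × 2 = 226.4
  Sum = 931.225 µg/L·hr
k_e = ln2 / t½ = 0.693147 / 2.63 = 0.2636 hr^-1
Extrapolated tail: C_last / k_e = 84.1 / 0.2636 = 319.044
AUC_0→∞ = 931.225 + 319.044 = 1250.269 µg/L·hr

AUC = 1250 µg/L·hr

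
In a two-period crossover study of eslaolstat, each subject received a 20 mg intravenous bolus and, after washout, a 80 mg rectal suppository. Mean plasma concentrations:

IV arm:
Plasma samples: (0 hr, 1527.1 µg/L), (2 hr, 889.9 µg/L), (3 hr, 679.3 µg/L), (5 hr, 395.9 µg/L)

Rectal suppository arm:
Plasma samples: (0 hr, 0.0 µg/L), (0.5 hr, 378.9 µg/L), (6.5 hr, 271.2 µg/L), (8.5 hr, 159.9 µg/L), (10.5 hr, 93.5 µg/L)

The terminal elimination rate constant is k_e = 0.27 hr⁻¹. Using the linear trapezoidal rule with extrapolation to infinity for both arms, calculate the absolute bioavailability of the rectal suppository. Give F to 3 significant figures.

F = 0.134

Trapezoidal AUC_0→5 (IV):
  [0→2]: (1527.1+889.9)/2 × 2 = 2417.0
  [2→3]: (889.9+679.3)/2 × 1 = 784.6
  [3→5]: (679.3+395.9)/2 × 2 = 1075.2
  Sum = 4276.8 µg/L·hr
IV tail: 395.9/0.27 = 1466.296; AUC_iv,0→∞ = 4276.8 + 1466.296 = 5743.096 µg/L·hr
Trapezoidal AUC_0→10.5 (rectal suppository):
  [0→0.5]: (0.0+378.9)/2 × 0.5 = 94.725
  [0.5→6.5]: (378.9+271.2)/2 × 6 = 1950.3
  [6.5→8.5]: (271.2+159.9)/2 × 2 = 431.1
  [8.5→10.5]: (159.9+93.5)/2 × 2 = 253.4
  Sum = 2729.525 µg/L·hr
rectal suppository tail: 93.5/0.27 = 346.296; AUC_ev,0→∞ = 2729.525 + 346.296 = 3075.821 µg/L·hr
F = (AUC_ev/D_ev)/(AUC_iv/D_iv) = (3075.821/80)/(5743.096/20) = 38.4478/287.1548 = 0.1339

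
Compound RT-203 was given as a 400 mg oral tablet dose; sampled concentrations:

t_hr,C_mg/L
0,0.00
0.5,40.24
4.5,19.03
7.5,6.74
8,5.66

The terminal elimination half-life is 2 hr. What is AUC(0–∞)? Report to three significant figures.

Trapezoidal AUC_0→8:
  [0→0.5]: (0.00+40.24)/2 × 0.5 = 10.06
  [0.5→4.5]: (40.24+19.03)/2 × 4 = 118.54
  [4.5→7.5]: (19.03+6.74)/2 × 3 = 38.655
  [7.5→8]: (6.74+5.66)/2 × 0.5 = 3.1
  Sum = 170.355 mg/L·hr
k_e = ln2 / t½ = 0.693147 / 2 = 0.3466 hr^-1
Extrapolated tail: C_last / k_e = 5.66 / 0.3466 = 16.330
AUC_0→∞ = 170.355 + 16.330 = 186.685 mg/L·hr

AUC = 187 mg/L·hr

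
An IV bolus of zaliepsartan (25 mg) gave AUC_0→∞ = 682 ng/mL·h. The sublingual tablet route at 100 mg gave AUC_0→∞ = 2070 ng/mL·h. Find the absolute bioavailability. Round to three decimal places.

F = 0.759

F = (AUC_ev / D_ev) / (AUC_iv / D_iv)
  = (2070/100) / (682/25)
  = 20.7 / 27.28 = 0.7588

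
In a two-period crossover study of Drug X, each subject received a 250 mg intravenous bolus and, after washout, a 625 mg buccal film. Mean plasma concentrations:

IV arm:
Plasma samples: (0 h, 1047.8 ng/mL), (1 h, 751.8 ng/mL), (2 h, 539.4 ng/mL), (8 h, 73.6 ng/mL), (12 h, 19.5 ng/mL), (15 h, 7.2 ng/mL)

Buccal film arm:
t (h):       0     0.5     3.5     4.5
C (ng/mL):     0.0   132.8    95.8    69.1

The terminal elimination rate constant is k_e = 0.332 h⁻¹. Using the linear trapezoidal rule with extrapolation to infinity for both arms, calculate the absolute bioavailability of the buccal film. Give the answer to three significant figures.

Trapezoidal AUC_0→15 (IV):
  [0→1]: (1047.8+751.8)/2 × 1 = 899.8
  [1→2]: (751.8+539.4)/2 × 1 = 645.6
  [2→8]: (539.4+73.6)/2 × 6 = 1839.0
  [8→12]: (73.6+19.5)/2 × 4 = 186.2
  [12→15]: (19.5+7.2)/2 × 3 = 40.05
  Sum = 3610.65 ng/mL·h
IV tail: 7.2/0.332 = 21.687; AUC_iv,0→∞ = 3610.65 + 21.687 = 3632.337 ng/mL·h
Trapezoidal AUC_0→4.5 (buccal film):
  [0→0.5]: (0.0+132.8)/2 × 0.5 = 33.2
  [0.5→3.5]: (132.8+95.8)/2 × 3 = 342.9
  [3.5→4.5]: (95.8+69.1)/2 × 1 = 82.45
  Sum = 458.55 ng/mL·h
buccal film tail: 69.1/0.332 = 208.133; AUC_ev,0→∞ = 458.55 + 208.133 = 666.683 ng/mL·h
F = (AUC_ev/D_ev)/(AUC_iv/D_iv) = (666.683/625)/(3632.337/250) = 1.0666928/14.529348 = 0.0734

F = 0.0734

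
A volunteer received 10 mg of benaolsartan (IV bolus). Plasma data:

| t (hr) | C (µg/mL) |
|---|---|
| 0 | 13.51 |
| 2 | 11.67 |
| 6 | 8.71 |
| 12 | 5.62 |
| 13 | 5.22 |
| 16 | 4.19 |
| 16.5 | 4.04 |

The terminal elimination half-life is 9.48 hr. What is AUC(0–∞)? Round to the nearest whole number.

Trapezoidal AUC_0→16.5:
  [0→2]: (13.51+11.67)/2 × 2 = 25.18
  [2→6]: (11.67+8.71)/2 × 4 = 40.76
  [6→12]: (8.71+5.62)/2 × 6 = 42.99
  [12→13]: (5.62+5.22)/2 × 1 = 5.42
  [13→16]: (5.22+4.19)/2 × 3 = 14.115
  [16→16.5]: (4.19+4.04)/2 × 0.5 = 2.0575
  Sum = 130.5225 µg/mL·hr
k_e = ln2 / t½ = 0.693147 / 9.48 = 0.0731 hr^-1
Extrapolated tail: C_last / k_e = 4.04 / 0.0731 = 55.267
AUC_0→∞ = 130.5225 + 55.267 = 185.7895 µg/mL·hr

AUC = 186 µg/mL·hr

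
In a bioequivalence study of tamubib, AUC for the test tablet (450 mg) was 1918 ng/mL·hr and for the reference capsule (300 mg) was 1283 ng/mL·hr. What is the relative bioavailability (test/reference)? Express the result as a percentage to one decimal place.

F_rel = 99.7%

F_rel = (AUC_test/D_test) / (AUC_ref/D_ref)
      = (1918/450) / (1283/300)
      = 4.26222 / 4.27667 = 0.9966 = 99.66%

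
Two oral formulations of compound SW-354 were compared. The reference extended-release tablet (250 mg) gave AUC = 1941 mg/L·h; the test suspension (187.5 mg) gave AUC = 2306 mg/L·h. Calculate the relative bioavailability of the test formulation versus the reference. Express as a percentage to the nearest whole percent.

F_rel = 158%

F_rel = (AUC_test/D_test) / (AUC_ref/D_ref)
      = (2306/187.5) / (1941/250)
      = 12.2987 / 7.764 = 1.5841 = 158.41%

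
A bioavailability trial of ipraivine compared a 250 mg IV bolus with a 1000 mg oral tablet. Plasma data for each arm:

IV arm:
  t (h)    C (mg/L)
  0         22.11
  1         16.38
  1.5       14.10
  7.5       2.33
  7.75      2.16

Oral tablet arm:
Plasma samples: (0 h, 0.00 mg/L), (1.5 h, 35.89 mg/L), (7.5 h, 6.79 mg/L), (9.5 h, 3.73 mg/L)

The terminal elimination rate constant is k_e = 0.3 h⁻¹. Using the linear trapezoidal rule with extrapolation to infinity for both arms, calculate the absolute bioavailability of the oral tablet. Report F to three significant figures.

Trapezoidal AUC_0→7.75 (IV):
  [0→1]: (22.11+16.38)/2 × 1 = 19.245
  [1→1.5]: (16.38+14.10)/2 × 0.5 = 7.62
  [1.5→7.5]: (14.10+2.33)/2 × 6 = 49.29
  [7.5→7.75]: (2.33+2.16)/2 × 0.25 = 0.56125
  Sum = 76.71625 mg/L·h
IV tail: 2.16/0.3 = 7.200; AUC_iv,0→∞ = 76.71625 + 7.200 = 83.91625 mg/L·h
Trapezoidal AUC_0→9.5 (oral tablet):
  [0→1.5]: (0.00+35.89)/2 × 1.5 = 26.9175
  [1.5→7.5]: (35.89+6.79)/2 × 6 = 128.04
  [7.5→9.5]: (6.79+3.73)/2 × 2 = 10.52
  Sum = 165.4775 mg/L·h
oral tablet tail: 3.73/0.3 = 12.433; AUC_ev,0→∞ = 165.4775 + 12.433 = 177.9105 mg/L·h
F = (AUC_ev/D_ev)/(AUC_iv/D_iv) = (177.9105/1000)/(83.91625/250) = 0.1779105/0.335665 = 0.5300

F = 0.530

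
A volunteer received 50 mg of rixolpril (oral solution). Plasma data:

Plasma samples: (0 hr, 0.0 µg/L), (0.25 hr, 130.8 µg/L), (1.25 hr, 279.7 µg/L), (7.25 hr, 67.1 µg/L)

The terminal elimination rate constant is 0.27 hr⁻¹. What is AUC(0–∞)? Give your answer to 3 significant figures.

Trapezoidal AUC_0→7.25:
  [0→0.25]: (0.0+130.8)/2 × 0.25 = 16.35
  [0.25→1.25]: (130.8+279.7)/2 × 1 = 205.25
  [1.25→7.25]: (279.7+67.1)/2 × 6 = 1040.4
  Sum = 1262.0 µg/L·hr
Extrapolated tail: C_last / k_e = 67.1 / 0.27 = 248.519
AUC_0→∞ = 1262.0 + 248.519 = 1510.519 µg/L·hr

AUC = 1510 µg/L·hr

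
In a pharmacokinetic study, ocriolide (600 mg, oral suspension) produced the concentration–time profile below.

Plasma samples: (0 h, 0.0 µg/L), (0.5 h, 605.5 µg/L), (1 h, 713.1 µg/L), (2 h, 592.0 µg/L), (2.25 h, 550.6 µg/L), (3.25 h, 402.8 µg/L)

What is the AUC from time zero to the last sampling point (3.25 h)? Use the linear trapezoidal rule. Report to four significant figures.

AUC = 1753 µg/L·h

Trapezoidal AUC_0→3.25:
  [0→0.5]: (0.0+605.5)/2 × 0.5 = 151.375
  [0.5→1]: (605.5+713.1)/2 × 0.5 = 329.65
  [1→2]: (713.1+592.0)/2 × 1 = 652.55
  [2→2.25]: (592.0+550.6)/2 × 0.25 = 142.825
  [2.25→3.25]: (550.6+402.8)/2 × 1 = 476.7
  Sum = 1753.1 µg/L·h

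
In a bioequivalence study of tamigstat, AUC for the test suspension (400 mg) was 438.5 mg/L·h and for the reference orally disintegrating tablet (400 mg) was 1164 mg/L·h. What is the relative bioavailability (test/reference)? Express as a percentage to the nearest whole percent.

F_rel = (AUC_test/D_test) / (AUC_ref/D_ref)
      = (438.5/400) / (1164/400)
      = 1.09625 / 2.91 = 0.3767 = 37.67%

F_rel = 38%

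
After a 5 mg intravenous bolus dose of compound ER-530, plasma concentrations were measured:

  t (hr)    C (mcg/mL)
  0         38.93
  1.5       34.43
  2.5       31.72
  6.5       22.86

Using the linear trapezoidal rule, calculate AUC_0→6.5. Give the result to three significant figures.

AUC = 197 mcg/mL·hr

Trapezoidal AUC_0→6.5:
  [0→1.5]: (38.93+34.43)/2 × 1.5 = 55.02
  [1.5→2.5]: (34.43+31.72)/2 × 1 = 33.075
  [2.5→6.5]: (31.72+22.86)/2 × 4 = 109.16
  Sum = 197.255 mcg/mL·hr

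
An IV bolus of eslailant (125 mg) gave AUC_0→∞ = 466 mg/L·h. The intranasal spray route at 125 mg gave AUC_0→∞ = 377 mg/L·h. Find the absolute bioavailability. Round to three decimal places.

F = 0.809

F = (AUC_ev / D_ev) / (AUC_iv / D_iv)
  = (377/125) / (466/125)
  = 3.016 / 3.728 = 0.8090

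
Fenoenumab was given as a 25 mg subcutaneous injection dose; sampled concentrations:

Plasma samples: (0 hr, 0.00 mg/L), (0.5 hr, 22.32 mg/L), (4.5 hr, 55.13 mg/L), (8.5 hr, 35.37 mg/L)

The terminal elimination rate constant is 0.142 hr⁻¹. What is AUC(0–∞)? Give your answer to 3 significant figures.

Trapezoidal AUC_0→8.5:
  [0→0.5]: (0.00+22.32)/2 × 0.5 = 5.58
  [0.5→4.5]: (22.32+55.13)/2 × 4 = 154.9
  [4.5→8.5]: (55.13+35.37)/2 × 4 = 181.0
  Sum = 341.48 mg/L·hr
Extrapolated tail: C_last / k_e = 35.37 / 0.142 = 249.085
AUC_0→∞ = 341.48 + 249.085 = 590.565 mg/L·hr

AUC = 591 mg/L·hr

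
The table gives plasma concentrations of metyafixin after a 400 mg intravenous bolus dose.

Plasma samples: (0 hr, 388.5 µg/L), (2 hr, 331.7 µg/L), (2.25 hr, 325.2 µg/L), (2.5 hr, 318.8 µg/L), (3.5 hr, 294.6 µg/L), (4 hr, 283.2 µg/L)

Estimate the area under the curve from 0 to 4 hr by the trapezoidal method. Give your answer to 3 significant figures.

Trapezoidal AUC_0→4:
  [0→2]: (388.5+331.7)/2 × 2 = 720.2
  [2→2.25]: (331.7+325.2)/2 × 0.25 = 82.1125
  [2.25→2.5]: (325.2+318.8)/2 × 0.25 = 80.5
  [2.5→3.5]: (318.8+294.6)/2 × 1 = 306.7
  [3.5→4]: (294.6+283.2)/2 × 0.5 = 144.45
  Sum = 1333.9625 µg/L·hr

AUC = 1330 µg/L·hr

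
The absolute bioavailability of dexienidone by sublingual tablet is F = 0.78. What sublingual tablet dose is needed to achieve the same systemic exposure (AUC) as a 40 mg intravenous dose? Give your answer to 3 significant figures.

For equal systemic exposure: F × D_ev = D_iv
D_ev = D_iv / F = 40 / 0.78 = 51.2821 mg

D_sublingual = 51.3 mg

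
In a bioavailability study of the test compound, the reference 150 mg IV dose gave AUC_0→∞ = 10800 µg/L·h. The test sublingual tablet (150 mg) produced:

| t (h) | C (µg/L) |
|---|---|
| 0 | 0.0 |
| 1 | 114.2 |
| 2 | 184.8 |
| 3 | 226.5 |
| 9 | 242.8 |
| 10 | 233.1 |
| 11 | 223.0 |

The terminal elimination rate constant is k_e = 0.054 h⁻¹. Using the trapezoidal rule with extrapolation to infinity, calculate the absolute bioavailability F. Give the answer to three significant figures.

Trapezoidal AUC_0→11 (sublingual tablet):
  [0→1]: (0.0+114.2)/2 × 1 = 57.1
  [1→2]: (114.2+184.8)/2 × 1 = 149.5
  [2→3]: (184.8+226.5)/2 × 1 = 205.65
  [3→9]: (226.5+242.8)/2 × 6 = 1407.9
  [9→10]: (242.8+233.1)/2 × 1 = 237.95
  [10→11]: (233.1+223.0)/2 × 1 = 228.05
  Sum = 2286.15 µg/L·h
Tail: C_last/k_e = 223.0/0.054 = 4129.630
AUC_0→∞ (sublingual tablet) = 2286.15 + 4129.630 = 6415.78 µg/L·h
F = (AUC_ev/D_ev)/(AUC_iv/D_iv) = (6415.78/150)/(10800/150) = 42.7719/72 = 0.5941

F = 0.594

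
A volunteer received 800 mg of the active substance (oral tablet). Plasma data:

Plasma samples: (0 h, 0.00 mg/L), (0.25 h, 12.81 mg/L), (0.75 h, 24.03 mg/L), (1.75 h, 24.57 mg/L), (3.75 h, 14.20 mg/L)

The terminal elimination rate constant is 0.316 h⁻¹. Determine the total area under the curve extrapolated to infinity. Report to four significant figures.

Trapezoidal AUC_0→3.75:
  [0→0.25]: (0.00+12.81)/2 × 0.25 = 1.60125
  [0.25→0.75]: (12.81+24.03)/2 × 0.5 = 9.21
  [0.75→1.75]: (24.03+24.57)/2 × 1 = 24.3
  [1.75→3.75]: (24.57+14.20)/2 × 2 = 38.77
  Sum = 73.88125 mg/L·h
Extrapolated tail: C_last / k_e = 14.20 / 0.316 = 44.937
AUC_0→∞ = 73.88125 + 44.937 = 118.81825 mg/L·h

AUC = 118.8 mg/L·h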